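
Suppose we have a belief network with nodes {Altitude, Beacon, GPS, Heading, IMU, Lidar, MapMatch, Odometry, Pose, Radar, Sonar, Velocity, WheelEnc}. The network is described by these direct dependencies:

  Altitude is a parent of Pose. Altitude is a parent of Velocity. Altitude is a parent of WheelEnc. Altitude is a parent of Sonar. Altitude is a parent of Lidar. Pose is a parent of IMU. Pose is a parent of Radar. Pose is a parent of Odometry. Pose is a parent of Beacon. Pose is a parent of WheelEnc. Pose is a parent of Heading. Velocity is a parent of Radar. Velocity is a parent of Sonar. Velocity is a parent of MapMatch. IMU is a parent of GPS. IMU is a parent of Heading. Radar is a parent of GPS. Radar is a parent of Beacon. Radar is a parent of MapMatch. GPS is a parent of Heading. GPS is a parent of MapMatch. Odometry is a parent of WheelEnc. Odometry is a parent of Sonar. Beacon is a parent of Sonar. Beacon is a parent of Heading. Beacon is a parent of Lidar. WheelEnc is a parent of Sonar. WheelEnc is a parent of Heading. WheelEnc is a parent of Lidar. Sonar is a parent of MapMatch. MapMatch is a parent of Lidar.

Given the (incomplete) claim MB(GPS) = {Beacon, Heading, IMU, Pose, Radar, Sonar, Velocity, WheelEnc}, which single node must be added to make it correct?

MapMatch

A node's Markov blanket = Pa ∪ Ch ∪ (parents of Ch other than the node itself).
GPS has parents IMU, Radar.
GPS has children Heading, MapMatch.
Other parents of GPS's children:
  Heading: Beacon, IMU, Pose, WheelEnc
  MapMatch: Radar, Sonar, Velocity
MB(GPS) = {Beacon, Heading, IMU, MapMatch, Pose, Radar, Sonar, Velocity, WheelEnc}.
Comparing with the claimed set, MapMatch is missing.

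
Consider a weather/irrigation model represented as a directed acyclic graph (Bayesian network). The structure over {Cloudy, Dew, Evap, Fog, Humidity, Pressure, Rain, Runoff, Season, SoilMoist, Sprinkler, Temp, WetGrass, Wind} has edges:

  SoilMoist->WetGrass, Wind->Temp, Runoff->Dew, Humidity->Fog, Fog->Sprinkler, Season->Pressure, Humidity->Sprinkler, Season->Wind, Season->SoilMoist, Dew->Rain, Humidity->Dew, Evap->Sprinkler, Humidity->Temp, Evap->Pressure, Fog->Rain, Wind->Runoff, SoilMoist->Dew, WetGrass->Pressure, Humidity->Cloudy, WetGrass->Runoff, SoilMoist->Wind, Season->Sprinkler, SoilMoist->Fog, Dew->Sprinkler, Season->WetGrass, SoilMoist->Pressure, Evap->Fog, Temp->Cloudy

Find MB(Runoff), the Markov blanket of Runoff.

Recall MB(v) = parents ∪ children ∪ spouses, where spouses are the other parents of v's children.
Pa(Runoff) = {WetGrass, Wind}.
Runoff has child Dew.
Other parents of Runoff's children:
  Dew: Humidity, SoilMoist
Taking the union gives {Dew, Humidity, SoilMoist, WetGrass, Wind}.

{Dew, Humidity, SoilMoist, WetGrass, Wind}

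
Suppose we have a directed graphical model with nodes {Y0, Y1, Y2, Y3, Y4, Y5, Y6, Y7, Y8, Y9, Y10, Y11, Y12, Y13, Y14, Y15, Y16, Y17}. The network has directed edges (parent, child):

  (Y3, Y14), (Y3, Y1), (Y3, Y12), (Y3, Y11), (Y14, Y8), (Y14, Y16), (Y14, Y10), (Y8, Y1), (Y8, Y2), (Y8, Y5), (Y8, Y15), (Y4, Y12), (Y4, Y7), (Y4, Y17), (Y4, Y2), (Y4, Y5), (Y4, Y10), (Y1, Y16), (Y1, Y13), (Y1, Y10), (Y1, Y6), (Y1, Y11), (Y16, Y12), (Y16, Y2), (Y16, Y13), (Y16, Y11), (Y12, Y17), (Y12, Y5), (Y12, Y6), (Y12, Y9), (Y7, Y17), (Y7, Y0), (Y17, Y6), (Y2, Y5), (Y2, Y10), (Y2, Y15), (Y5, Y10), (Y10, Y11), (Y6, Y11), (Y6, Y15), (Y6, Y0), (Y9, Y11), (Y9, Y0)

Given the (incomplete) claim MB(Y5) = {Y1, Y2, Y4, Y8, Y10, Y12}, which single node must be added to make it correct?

A node's Markov blanket = Pa ∪ Ch ∪ (parents of Ch other than the node itself).
Pa(Y5) = {Y2, Y4, Y8, Y12}.
Y5's children: Y10.
Parents of each child, excluding Y5:
  Y10: Y1, Y2, Y4, Y14
MB(Y5) = {Y1, Y2, Y4, Y8, Y10, Y12, Y14}.
Comparing with the claimed set, Y14 is missing.

Y14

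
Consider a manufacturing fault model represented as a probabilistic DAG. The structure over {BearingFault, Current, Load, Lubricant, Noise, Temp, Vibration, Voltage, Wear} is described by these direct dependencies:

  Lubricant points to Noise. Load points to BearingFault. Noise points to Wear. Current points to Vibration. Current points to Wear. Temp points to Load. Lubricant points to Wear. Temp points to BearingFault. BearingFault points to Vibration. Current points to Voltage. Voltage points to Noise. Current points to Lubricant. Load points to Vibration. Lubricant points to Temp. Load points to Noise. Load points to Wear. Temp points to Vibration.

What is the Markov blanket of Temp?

Recall MB(v) = parents ∪ children ∪ spouses, where spouses are the other parents of v's children.
Temp has parent Lubricant.
Children of Temp: BearingFault, Load, Vibration.
For each child, the remaining parents (spouses of Temp):
  Load: no additional parents.
  BearingFault also has parent Load.
  parents(Vibration) \ {Temp} = {BearingFault, Current, Load}.
Union: {Lubricant} ∪ {BearingFault, Load, Vibration} ∪ {BearingFault, Current, Load} = {BearingFault, Current, Load, Lubricant, Vibration}.

{BearingFault, Current, Load, Lubricant, Vibration}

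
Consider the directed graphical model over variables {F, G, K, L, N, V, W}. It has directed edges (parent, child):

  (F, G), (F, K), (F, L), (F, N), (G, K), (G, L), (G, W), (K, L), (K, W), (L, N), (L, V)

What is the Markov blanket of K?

Pa(K) = {F, G}.
K's children: L, W.
For each child, the remaining parents (spouses of K):
  L's other parents are F, G.
  W also has parent G.
MB(K) = {F, G, L, W}.

{F, G, L, W}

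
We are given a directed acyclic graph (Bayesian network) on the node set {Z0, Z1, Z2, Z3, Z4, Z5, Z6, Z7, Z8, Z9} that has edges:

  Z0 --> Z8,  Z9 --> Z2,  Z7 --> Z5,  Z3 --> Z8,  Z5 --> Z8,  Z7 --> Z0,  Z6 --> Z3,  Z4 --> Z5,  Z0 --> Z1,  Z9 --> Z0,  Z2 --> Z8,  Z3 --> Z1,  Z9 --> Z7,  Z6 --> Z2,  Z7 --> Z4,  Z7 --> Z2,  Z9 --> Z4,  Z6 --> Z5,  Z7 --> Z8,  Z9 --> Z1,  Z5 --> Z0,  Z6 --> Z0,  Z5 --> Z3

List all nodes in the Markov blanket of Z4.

{Z5, Z6, Z7, Z9}

By definition, MB(Z4) is built from Z4's parents, Z4's children, and the co-parents of Z4.
Z4's children: Z5.
Z4 has parents Z7, Z9.
For each child, the remaining parents (spouses of Z4):
  Z5's other parents are Z6, Z7.
So the Markov blanket of Z4 is {Z5, Z6, Z7, Z9}.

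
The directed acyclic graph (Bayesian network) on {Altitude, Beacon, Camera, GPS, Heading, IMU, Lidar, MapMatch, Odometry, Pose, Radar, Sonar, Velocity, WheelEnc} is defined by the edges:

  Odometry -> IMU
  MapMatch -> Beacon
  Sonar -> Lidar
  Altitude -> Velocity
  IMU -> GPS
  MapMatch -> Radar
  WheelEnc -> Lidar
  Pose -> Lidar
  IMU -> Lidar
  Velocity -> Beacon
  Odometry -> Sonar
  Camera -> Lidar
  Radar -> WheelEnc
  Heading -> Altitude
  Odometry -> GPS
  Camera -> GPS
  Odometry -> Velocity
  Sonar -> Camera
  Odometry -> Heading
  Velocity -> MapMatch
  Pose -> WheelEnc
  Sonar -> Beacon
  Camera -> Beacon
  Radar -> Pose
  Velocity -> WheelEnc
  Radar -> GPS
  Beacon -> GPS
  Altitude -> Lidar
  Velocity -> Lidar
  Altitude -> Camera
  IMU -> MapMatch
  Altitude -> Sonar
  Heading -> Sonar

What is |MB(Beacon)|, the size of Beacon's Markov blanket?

8

The Markov blanket of a node is its parents, its children, and the other parents of its children.
Beacon's children: GPS.
Beacon's parents: Camera, MapMatch, Sonar, Velocity.
Other parents of Beacon's children:
  GPS also has parents Camera, IMU, Odometry, Radar.
MB(Beacon) = {Camera, GPS, IMU, MapMatch, Odometry, Radar, Sonar, Velocity}, which has 8 nodes.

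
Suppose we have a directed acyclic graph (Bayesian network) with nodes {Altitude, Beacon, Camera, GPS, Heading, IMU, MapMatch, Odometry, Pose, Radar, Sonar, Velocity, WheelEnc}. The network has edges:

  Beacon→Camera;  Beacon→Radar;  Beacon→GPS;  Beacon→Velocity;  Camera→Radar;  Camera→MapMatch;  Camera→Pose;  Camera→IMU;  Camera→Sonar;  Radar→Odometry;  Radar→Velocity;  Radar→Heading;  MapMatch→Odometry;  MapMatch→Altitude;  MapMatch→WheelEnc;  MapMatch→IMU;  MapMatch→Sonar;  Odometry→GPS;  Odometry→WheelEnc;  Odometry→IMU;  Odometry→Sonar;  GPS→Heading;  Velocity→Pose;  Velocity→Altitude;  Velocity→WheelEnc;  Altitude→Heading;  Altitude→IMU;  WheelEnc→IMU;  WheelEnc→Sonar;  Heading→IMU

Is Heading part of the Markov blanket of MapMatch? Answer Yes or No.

Yes

Heading is a co-parent of MapMatch: both are parents of IMU.
So Heading ∈ MB(MapMatch).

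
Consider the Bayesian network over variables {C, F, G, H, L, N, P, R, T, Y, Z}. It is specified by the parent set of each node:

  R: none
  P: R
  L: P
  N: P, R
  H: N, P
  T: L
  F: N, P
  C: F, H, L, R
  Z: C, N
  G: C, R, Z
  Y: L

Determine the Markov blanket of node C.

{F, G, H, L, N, R, Z}

By definition, MB(C) is built from C's parents, C's children, and the co-parents of C.
Parents of C: F, H, L, R.
Children of C: G, Z.
For each child, the remaining parents (spouses of C):
  Z: N
  G: R, Z
Taking the union gives {F, G, H, L, N, R, Z}.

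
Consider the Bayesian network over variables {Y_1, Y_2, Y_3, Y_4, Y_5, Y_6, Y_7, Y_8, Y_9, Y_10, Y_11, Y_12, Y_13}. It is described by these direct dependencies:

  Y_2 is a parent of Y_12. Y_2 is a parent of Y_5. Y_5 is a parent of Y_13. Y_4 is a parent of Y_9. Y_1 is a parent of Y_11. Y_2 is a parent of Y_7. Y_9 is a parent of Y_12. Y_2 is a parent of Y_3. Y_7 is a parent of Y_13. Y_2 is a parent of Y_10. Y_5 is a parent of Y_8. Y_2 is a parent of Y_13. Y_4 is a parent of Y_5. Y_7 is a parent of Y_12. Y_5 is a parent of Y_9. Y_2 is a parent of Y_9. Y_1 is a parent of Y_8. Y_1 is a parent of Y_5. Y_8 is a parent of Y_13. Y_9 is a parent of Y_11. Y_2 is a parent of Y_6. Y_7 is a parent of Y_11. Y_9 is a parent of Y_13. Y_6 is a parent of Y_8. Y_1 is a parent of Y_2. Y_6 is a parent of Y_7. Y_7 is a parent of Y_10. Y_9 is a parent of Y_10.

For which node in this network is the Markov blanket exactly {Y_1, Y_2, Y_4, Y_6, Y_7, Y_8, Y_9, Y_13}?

Y_5

The target node must have every member of {Y_1, Y_2, Y_4, Y_6, Y_7, Y_8, Y_9, Y_13} as a parent, child, or co-parent, and no others.
Parents of Y_5: Y_1, Y_2, Y_4; children: Y_8, Y_9, Y_13; co-parents: Y_1, Y_2, Y_4, Y_6, Y_7, Y_8, Y_9.
These exactly cover the given set, so the node is Y_5.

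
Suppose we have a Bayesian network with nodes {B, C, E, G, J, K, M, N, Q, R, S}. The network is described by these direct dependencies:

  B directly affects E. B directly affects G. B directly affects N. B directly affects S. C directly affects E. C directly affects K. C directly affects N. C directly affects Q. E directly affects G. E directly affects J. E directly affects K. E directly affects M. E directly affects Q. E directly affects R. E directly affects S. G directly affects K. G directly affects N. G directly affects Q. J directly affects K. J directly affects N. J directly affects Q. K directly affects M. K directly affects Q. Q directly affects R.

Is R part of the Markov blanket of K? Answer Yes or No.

Recall MB(v) = parents ∪ children ∪ spouses, where spouses are the other parents of v's children.
Parents of K: C, E, G, J.
Ch(K) = {M, Q}.
For each child, the remaining parents (spouses of K):
  M's other parent is E.
  Q also has parents C, E, G, J.
MB(K) = {C, E, G, J, M, Q}; R is not in this set.

No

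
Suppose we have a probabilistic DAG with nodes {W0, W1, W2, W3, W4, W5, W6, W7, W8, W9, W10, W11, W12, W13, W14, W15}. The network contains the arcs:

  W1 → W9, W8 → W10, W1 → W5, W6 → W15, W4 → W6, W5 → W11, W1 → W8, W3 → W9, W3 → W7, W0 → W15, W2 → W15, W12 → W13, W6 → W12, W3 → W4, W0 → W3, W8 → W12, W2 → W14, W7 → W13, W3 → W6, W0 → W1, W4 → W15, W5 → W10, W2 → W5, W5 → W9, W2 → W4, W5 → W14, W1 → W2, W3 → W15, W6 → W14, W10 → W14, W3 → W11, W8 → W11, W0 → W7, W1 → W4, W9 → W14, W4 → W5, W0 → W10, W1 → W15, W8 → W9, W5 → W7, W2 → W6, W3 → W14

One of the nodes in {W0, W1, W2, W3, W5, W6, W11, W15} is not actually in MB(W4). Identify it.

W11

W4's parents: W1, W2, W3.
W4 has children W5, W6, W15.
Parents of each child, excluding W4:
  W5's other parents are W1, W2.
  parents(W6) \ {W4} = {W2, W3}.
  W15's other parents are W0, W1, W2, W3, W6.
MB(W4) = {W0, W1, W2, W3, W5, W6, W15}.
W11 is neither a parent, child, nor co-parent of W4, so it does not belong.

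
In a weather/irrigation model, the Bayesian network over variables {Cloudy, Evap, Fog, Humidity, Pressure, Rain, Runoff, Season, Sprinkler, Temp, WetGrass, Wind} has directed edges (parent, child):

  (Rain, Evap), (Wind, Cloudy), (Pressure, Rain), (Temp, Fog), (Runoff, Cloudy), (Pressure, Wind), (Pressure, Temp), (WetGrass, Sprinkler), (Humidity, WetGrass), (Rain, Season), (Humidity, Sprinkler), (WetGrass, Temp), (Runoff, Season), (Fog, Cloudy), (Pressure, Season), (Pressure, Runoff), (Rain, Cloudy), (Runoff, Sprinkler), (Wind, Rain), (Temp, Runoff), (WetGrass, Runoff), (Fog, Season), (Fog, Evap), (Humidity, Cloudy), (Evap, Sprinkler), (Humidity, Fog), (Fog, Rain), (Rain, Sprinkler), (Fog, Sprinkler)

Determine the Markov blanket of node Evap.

Children of Evap: Sprinkler.
Evap has parents Fog, Rain.
Co-parents of Evap (other parents of its children):
  Sprinkler: Fog, Humidity, Rain, Runoff, WetGrass
So the Markov blanket of Evap is {Fog, Humidity, Rain, Runoff, Sprinkler, WetGrass}.

{Fog, Humidity, Rain, Runoff, Sprinkler, WetGrass}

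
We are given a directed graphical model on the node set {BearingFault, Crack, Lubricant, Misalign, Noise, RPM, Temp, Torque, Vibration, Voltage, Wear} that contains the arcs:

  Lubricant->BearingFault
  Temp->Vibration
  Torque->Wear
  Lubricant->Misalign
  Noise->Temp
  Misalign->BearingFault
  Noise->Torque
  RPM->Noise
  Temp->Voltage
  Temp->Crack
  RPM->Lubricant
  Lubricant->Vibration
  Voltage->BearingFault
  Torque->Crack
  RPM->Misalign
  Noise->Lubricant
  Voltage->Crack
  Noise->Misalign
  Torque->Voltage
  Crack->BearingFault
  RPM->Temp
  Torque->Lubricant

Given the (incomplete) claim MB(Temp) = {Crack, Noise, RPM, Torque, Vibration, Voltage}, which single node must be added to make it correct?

Temp has children Crack, Vibration, Voltage.
Temp has parents Noise, RPM.
Co-parents of Temp (other parents of its children):
  Vibration's other parent is Lubricant.
  parents(Voltage) \ {Temp} = {Torque}.
  Crack's other parents are Torque, Voltage.
MB(Temp) = {Crack, Lubricant, Noise, RPM, Torque, Vibration, Voltage}.
Comparing with the claimed set, Lubricant is missing.

Lubricant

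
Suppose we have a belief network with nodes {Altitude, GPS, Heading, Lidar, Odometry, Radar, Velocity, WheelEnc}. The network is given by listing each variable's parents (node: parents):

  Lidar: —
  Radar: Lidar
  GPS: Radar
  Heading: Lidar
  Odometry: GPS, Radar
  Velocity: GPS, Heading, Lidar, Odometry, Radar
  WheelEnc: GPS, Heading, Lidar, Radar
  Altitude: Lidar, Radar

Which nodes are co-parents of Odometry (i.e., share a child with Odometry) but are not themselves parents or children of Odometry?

Children of Odometry: Velocity.
  Velocity's other parents are GPS, Heading, Lidar, Radar.
Excluding nodes already adjacent to Odometry (GPS, Radar, Velocity), the co-parent-only contribution is {Heading, Lidar}.

{Heading, Lidar}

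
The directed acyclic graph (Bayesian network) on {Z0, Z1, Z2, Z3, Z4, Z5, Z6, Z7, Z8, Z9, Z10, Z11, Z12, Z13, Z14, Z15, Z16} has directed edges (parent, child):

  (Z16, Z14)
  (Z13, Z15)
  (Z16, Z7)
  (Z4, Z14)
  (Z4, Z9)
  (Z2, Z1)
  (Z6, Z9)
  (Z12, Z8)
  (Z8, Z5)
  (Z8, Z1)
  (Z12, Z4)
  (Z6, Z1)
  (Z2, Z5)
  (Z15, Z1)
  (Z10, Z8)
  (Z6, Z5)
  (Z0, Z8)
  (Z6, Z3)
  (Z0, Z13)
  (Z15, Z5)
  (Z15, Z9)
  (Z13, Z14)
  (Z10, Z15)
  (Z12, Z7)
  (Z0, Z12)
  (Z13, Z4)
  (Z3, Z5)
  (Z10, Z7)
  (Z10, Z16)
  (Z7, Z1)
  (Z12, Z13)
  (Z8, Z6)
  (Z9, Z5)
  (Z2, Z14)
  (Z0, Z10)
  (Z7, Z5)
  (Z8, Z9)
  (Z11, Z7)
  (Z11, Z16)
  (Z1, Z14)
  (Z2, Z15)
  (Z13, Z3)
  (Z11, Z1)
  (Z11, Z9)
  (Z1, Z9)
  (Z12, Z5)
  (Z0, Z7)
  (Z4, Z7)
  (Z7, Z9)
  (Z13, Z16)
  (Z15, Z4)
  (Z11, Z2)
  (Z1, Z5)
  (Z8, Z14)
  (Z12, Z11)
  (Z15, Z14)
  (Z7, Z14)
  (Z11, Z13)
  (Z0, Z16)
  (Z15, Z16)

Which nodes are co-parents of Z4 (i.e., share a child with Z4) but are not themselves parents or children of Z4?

Children of Z4: Z7, Z9, Z14.
  Z7's other parents are Z0, Z10, Z11, Z12, Z16.
  Z14's other parents are Z1, Z2, Z7, Z8, Z13, Z15, Z16.
  Z9's other parents are Z1, Z6, Z7, Z8, Z11, Z15.
Excluding nodes already adjacent to Z4 (Z7, Z9, Z12, Z13, Z14, Z15), the co-parent-only contribution is {Z0, Z1, Z2, Z6, Z8, Z10, Z11, Z16}.

{Z0, Z1, Z2, Z6, Z8, Z10, Z11, Z16}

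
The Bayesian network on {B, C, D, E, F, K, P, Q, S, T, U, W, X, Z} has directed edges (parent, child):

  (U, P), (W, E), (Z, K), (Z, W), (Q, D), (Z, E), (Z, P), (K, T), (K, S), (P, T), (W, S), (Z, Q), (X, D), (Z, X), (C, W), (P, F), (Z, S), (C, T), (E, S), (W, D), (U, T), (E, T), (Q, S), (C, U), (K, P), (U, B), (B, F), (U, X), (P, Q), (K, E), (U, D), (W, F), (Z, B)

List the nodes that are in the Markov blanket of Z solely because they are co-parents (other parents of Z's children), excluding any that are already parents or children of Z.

Children of Z: B, E, K, P, Q, S, W, X.
  K has no other parent.
  W's other parent is C.
  E's other parents are K, W.
  parents(X) \ {Z} = {U}.
  parents(B) \ {Z} = {U}.
  P also has parents K, U.
  parents(Q) \ {Z} = {P}.
  parents(S) \ {Z} = {E, K, Q, W}.
Excluding nodes already adjacent to Z (B, E, K, P, Q, S, W, X), the co-parent-only contribution is {C, U}.

{C, U}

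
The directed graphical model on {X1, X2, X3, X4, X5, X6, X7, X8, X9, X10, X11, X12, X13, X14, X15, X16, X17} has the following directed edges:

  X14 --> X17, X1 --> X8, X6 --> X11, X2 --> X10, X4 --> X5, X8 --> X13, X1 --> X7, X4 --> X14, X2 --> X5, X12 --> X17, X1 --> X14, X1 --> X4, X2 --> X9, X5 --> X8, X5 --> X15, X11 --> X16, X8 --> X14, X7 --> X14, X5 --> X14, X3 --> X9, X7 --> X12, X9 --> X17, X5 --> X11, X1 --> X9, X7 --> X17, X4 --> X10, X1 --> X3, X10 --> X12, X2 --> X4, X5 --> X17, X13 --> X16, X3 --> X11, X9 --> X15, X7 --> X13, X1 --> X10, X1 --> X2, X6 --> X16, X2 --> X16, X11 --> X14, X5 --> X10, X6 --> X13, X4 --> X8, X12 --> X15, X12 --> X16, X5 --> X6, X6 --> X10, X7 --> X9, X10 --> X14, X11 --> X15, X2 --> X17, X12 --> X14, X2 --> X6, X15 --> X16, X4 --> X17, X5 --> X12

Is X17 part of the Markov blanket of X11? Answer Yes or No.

No

By definition, MB(X11) is built from X11's parents, X11's children, and the co-parents of X11.
Parents of X11: X3, X5, X6.
X11's children: X14, X15, X16.
Co-parents of X11 (other parents of its children):
  X14's other parents are X1, X4, X5, X7, X8, X10, X12.
  X15's other parents are X5, X9, X12.
  X16's other parents are X2, X6, X12, X13, X15.
MB(X11) = {X1, X2, X3, X4, X5, X6, X7, X8, X9, X10, X12, X13, X14, X15, X16}; X17 is not in this set.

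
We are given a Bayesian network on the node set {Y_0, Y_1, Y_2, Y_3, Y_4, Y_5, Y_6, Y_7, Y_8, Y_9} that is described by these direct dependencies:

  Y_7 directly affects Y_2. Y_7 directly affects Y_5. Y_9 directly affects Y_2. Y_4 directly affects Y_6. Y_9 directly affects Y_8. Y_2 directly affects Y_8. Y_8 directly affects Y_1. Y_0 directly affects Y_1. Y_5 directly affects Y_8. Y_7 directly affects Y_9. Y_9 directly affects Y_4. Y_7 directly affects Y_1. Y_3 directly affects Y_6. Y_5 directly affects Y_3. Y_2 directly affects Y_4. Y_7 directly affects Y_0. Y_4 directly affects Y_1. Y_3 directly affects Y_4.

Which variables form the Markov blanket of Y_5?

By definition, MB(Y_5) is built from Y_5's parents, Y_5's children, and the co-parents of Y_5.
Children of Y_5: Y_3, Y_8.
Y_5's parents: Y_7.
Parents of each child, excluding Y_5:
  Y_3: —
  Y_8: Y_2, Y_9
Taking the union gives {Y_2, Y_3, Y_7, Y_8, Y_9}.

{Y_2, Y_3, Y_7, Y_8, Y_9}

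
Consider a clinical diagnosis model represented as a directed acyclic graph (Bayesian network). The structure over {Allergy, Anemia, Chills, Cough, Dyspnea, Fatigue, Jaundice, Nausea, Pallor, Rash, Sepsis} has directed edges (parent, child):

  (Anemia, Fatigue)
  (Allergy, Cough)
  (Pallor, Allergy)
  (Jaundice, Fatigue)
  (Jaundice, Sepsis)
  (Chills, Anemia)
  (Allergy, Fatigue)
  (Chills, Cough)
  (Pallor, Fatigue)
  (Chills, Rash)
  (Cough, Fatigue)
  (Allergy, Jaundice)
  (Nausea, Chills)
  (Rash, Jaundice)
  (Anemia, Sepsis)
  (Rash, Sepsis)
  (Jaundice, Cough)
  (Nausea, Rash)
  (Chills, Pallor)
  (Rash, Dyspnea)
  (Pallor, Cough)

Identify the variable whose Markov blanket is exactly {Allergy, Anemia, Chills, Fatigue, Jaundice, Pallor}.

Cough

The target node must have every member of {Allergy, Anemia, Chills, Fatigue, Jaundice, Pallor} as a parent, child, or co-parent, and no others.
Parents of Cough: Allergy, Chills, Jaundice, Pallor; children: Fatigue; co-parents: Allergy, Anemia, Jaundice, Pallor.
These exactly cover the given set, so the node is Cough.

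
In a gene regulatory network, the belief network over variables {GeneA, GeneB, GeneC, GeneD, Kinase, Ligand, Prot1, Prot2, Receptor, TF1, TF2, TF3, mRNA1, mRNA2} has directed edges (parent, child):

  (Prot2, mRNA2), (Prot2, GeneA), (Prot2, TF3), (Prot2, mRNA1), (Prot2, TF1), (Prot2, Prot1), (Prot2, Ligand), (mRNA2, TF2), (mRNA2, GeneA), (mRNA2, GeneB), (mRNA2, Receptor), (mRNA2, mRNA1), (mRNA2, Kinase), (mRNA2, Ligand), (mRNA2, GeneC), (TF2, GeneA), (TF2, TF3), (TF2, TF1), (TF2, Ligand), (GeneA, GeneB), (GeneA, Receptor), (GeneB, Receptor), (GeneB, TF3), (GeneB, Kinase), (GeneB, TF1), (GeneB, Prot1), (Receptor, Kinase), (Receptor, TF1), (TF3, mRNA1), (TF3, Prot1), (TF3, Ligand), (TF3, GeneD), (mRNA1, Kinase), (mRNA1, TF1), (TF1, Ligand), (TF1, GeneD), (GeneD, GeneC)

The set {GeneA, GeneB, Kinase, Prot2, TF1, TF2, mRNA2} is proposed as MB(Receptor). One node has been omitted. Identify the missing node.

Receptor has parents GeneA, GeneB, mRNA2.
Receptor's children: Kinase, TF1.
Other parents of Receptor's children:
  Kinase: GeneB, mRNA1, mRNA2
  TF1: GeneB, Prot2, TF2, mRNA1
MB(Receptor) = {GeneA, GeneB, Kinase, Prot2, TF1, TF2, mRNA1, mRNA2}.
Comparing with the claimed set, mRNA1 is missing.

mRNA1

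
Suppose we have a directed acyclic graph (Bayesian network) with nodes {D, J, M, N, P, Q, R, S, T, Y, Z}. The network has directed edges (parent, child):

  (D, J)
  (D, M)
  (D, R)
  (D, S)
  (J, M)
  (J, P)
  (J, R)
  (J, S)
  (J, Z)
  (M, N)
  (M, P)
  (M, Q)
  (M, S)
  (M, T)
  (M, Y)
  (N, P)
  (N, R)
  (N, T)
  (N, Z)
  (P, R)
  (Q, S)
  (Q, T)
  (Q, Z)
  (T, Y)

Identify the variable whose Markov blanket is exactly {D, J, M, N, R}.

The target node must have every member of {D, J, M, N, R} as a parent, child, or co-parent, and no others.
Parents of P: J, M, N; children: R; co-parents: D, J, N.
These exactly cover the given set, so the node is P.

P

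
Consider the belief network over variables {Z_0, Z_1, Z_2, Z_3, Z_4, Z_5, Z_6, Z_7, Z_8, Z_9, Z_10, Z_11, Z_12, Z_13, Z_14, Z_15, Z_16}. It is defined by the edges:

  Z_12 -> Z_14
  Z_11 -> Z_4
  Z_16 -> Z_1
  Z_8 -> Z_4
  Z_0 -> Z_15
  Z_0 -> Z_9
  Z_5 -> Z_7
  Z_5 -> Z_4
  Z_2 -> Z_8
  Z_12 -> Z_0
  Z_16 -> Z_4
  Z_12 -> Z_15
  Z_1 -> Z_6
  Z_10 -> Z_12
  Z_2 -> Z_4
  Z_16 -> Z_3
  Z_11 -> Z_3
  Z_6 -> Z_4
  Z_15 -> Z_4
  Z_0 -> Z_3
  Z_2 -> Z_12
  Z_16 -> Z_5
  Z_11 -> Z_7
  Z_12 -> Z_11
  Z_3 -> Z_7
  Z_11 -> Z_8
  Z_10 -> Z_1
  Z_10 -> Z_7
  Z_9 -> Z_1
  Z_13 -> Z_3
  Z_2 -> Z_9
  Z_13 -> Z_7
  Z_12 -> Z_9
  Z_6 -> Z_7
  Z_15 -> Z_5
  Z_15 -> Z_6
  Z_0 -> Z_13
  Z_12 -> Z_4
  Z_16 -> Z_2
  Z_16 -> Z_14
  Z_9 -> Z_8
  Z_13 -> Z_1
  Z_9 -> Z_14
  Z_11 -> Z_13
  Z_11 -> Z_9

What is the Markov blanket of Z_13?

Ch(Z_13) = {Z_1, Z_3, Z_7}.
Z_13's parents: Z_0, Z_11.
For each child, the remaining parents (spouses of Z_13):
  Z_1 also has parents Z_9, Z_10, Z_16.
  parents(Z_3) \ {Z_13} = {Z_0, Z_11, Z_16}.
  Z_7 also has parents Z_3, Z_5, Z_6, Z_10, Z_11.
So the Markov blanket of Z_13 is {Z_0, Z_1, Z_3, Z_5, Z_6, Z_7, Z_9, Z_10, Z_11, Z_16}.

{Z_0, Z_1, Z_3, Z_5, Z_6, Z_7, Z_9, Z_10, Z_11, Z_16}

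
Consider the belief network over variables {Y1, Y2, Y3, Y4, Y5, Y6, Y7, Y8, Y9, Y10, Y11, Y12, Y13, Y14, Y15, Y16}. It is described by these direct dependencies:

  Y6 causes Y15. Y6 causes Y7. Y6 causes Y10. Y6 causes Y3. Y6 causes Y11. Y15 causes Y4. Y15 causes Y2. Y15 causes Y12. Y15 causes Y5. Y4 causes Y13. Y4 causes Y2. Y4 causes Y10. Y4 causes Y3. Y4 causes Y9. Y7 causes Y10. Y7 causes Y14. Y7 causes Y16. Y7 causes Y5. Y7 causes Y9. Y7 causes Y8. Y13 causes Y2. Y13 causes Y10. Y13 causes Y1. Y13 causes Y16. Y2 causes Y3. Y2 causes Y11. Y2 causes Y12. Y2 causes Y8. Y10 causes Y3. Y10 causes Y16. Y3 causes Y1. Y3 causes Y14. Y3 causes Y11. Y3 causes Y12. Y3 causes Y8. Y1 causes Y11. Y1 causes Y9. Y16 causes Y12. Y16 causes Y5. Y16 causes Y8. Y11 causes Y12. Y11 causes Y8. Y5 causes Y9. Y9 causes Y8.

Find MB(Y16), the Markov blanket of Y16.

{Y2, Y3, Y5, Y7, Y8, Y9, Y10, Y11, Y12, Y13, Y15}

Y16's children: Y5, Y8, Y12.
Y16 has parents Y7, Y10, Y13.
For each child, the remaining parents (spouses of Y16):
  Y12's other parents are Y2, Y3, Y11, Y15.
  Y5 also has parents Y7, Y15.
  parents(Y8) \ {Y16} = {Y2, Y3, Y7, Y9, Y11}.
Taking the union gives {Y2, Y3, Y5, Y7, Y8, Y9, Y10, Y11, Y12, Y13, Y15}.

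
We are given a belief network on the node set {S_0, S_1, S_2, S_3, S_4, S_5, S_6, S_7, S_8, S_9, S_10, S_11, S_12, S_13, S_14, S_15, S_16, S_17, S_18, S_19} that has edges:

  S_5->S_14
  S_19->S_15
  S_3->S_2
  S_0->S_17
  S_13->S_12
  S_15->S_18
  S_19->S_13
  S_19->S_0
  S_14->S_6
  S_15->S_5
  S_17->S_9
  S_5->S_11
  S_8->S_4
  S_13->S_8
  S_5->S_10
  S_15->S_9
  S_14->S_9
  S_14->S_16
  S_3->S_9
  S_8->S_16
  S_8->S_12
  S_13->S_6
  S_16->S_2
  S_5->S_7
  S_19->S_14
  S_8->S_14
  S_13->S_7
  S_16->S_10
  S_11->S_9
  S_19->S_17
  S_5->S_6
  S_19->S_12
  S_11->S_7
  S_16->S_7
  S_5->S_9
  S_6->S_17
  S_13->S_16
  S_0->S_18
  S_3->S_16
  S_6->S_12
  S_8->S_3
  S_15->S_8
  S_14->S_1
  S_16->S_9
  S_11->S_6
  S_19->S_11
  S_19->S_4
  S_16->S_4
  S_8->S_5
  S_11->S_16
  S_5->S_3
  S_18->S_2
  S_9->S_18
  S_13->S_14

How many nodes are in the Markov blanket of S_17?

By definition, MB(S_17) is built from S_17's parents, S_17's children, and the co-parents of S_17.
Parents of S_17: S_0, S_6, S_19.
Ch(S_17) = {S_9}.
Co-parents of S_17 (other parents of its children):
  S_9 also has parents S_3, S_5, S_11, S_14, S_15, S_16.
MB(S_17) = {S_0, S_3, S_5, S_6, S_9, S_11, S_14, S_15, S_16, S_19}, which has 10 nodes.

10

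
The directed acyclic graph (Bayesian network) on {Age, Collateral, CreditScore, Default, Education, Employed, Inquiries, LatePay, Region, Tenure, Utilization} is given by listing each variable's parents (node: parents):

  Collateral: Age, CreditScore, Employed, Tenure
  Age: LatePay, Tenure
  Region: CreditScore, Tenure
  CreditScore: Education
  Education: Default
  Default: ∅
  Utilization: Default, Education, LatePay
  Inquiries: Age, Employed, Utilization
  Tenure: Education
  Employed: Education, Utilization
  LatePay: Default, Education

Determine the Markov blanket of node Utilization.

Recall MB(v) = parents ∪ children ∪ spouses, where spouses are the other parents of v's children.
Utilization's parents: Default, Education, LatePay.
Utilization has children Employed, Inquiries.
Co-parents of Utilization (other parents of its children):
  parents(Employed) \ {Utilization} = {Education}.
  Inquiries's other parents are Age, Employed.
Taking the union gives {Age, Default, Education, Employed, Inquiries, LatePay}.

{Age, Default, Education, Employed, Inquiries, LatePay}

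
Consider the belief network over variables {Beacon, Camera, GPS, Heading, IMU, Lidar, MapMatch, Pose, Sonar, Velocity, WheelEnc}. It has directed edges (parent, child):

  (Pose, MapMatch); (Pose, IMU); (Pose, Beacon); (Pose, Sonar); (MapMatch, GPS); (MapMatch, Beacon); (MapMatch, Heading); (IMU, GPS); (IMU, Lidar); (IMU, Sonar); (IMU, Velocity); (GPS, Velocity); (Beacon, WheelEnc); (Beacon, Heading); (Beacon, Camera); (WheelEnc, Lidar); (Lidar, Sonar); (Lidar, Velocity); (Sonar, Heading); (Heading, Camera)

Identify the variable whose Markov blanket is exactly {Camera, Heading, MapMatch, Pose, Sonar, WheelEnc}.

Beacon

The target node must have every member of {Camera, Heading, MapMatch, Pose, Sonar, WheelEnc} as a parent, child, or co-parent, and no others.
Parents of Beacon: MapMatch, Pose; children: Camera, Heading, WheelEnc; co-parents: Heading, MapMatch, Sonar.
These exactly cover the given set, so the node is Beacon.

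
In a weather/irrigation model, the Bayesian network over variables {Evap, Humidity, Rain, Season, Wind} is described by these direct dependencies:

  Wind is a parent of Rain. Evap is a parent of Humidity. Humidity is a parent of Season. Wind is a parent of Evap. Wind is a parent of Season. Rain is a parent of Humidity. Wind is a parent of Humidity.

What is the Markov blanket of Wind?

{Evap, Humidity, Rain, Season}

Pa(Wind) = {}.
Ch(Wind) = {Evap, Humidity, Rain, Season}.
Other parents of Wind's children:
  Rain has no other parent.
  Evap: no additional parents.
  Humidity also has parents Evap, Rain.
  Season's other parent is Humidity.
So the Markov blanket of Wind is {Evap, Humidity, Rain, Season}.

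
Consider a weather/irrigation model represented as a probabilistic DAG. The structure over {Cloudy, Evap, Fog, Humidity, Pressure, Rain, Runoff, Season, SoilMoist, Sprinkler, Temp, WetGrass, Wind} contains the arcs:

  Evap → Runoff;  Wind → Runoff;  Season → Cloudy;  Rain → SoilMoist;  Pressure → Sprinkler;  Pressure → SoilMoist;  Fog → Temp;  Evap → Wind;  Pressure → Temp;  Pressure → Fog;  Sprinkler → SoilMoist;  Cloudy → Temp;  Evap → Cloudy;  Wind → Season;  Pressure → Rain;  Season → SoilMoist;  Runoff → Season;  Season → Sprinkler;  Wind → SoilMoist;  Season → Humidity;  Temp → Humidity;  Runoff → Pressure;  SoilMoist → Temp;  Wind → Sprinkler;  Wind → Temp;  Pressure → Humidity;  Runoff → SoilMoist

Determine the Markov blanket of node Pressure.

Parents of Pressure: Runoff.
Children of Pressure: Fog, Humidity, Rain, SoilMoist, Sprinkler, Temp.
Parents of each child, excluding Pressure:
  Rain has no other parent.
  Sprinkler's other parents are Season, Wind.
  parents(SoilMoist) \ {Pressure} = {Rain, Runoff, Season, Sprinkler, Wind}.
  Fog has no other parent.
  parents(Temp) \ {Pressure} = {Cloudy, Fog, SoilMoist, Wind}.
  Humidity's other parents are Season, Temp.
MB(Pressure) = {Cloudy, Fog, Humidity, Rain, Runoff, Season, SoilMoist, Sprinkler, Temp, Wind}.

{Cloudy, Fog, Humidity, Rain, Runoff, Season, SoilMoist, Sprinkler, Temp, Wind}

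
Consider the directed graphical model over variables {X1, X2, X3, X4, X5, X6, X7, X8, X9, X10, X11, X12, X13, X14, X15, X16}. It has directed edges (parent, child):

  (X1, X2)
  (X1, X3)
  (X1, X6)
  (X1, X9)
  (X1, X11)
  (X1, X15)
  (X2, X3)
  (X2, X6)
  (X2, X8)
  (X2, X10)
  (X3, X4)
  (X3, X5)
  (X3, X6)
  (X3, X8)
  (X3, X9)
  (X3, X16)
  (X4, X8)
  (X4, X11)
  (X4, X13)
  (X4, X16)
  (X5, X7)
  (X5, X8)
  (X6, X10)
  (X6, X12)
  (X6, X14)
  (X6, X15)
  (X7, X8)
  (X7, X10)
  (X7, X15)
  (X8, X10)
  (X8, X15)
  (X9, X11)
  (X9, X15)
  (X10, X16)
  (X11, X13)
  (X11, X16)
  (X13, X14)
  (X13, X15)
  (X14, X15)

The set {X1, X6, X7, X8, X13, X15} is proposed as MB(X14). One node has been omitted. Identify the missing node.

X9

X14's parents: X6, X13.
Children of X14: X15.
For each child, the remaining parents (spouses of X14):
  X15: X1, X6, X7, X8, X9, X13
MB(X14) = {X1, X6, X7, X8, X9, X13, X15}.
Comparing with the claimed set, X9 is missing.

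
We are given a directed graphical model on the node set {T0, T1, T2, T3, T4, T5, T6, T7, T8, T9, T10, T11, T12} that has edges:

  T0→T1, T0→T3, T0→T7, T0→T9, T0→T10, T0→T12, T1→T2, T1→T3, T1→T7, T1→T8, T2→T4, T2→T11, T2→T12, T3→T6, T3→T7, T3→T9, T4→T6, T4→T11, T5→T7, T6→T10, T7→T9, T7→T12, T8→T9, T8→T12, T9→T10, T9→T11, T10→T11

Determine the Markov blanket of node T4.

Parents of T4: T2.
T4's children: T6, T11.
Parents of each child, excluding T4:
  T6: T3
  T11: T2, T9, T10
Taking the union gives {T2, T3, T6, T9, T10, T11}.

{T2, T3, T6, T9, T10, T11}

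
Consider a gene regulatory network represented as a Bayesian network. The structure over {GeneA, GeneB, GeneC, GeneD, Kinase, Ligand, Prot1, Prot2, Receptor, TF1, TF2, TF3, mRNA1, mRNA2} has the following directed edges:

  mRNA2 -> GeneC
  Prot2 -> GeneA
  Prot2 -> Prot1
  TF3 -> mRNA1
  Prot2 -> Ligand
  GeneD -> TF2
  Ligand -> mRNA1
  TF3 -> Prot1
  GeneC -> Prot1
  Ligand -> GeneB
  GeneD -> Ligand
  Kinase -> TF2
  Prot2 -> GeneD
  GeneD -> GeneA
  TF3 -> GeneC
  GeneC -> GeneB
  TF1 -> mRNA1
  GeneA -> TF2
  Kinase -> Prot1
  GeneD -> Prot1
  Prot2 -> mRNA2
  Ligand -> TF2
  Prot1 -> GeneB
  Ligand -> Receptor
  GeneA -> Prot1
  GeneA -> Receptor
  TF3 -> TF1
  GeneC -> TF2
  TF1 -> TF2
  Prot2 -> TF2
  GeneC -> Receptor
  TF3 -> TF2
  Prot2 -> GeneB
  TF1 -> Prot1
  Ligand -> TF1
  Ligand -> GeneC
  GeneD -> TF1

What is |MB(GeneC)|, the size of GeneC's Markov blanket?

12

Pa(GeneC) = {Ligand, TF3, mRNA2}.
Ch(GeneC) = {GeneB, Prot1, Receptor, TF2}.
Other parents of GeneC's children:
  Prot1: GeneA, GeneD, Kinase, Prot2, TF1, TF3
  GeneB: Ligand, Prot1, Prot2
  TF2: GeneA, GeneD, Kinase, Ligand, Prot2, TF1, TF3
  Receptor: GeneA, Ligand
MB(GeneC) = {GeneA, GeneB, GeneD, Kinase, Ligand, Prot1, Prot2, Receptor, TF1, TF2, TF3, mRNA2}, which has 12 nodes.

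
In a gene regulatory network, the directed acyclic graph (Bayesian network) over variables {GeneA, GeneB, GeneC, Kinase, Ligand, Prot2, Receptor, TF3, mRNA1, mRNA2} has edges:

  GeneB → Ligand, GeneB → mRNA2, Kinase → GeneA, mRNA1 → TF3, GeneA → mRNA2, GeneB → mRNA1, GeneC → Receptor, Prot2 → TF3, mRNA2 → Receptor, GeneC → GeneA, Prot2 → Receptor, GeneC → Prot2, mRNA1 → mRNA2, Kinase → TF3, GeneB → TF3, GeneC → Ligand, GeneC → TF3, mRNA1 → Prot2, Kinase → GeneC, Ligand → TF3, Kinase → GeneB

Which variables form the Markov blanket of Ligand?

Ligand has child TF3.
Pa(Ligand) = {GeneB, GeneC}.
Other parents of Ligand's children:
  TF3 also has parents GeneB, GeneC, Kinase, Prot2, mRNA1.
MB(Ligand) = {GeneB, GeneC, Kinase, Prot2, TF3, mRNA1}.

{GeneB, GeneC, Kinase, Prot2, TF3, mRNA1}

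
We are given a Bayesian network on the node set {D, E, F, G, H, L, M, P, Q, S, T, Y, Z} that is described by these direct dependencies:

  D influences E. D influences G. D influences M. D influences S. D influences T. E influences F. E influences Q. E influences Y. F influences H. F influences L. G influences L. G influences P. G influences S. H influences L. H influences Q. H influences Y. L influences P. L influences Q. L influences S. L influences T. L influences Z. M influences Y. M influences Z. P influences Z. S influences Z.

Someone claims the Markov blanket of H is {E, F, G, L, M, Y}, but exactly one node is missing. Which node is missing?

Pa(H) = {F}.
H's children: L, Q, Y.
Parents of each child, excluding H:
  L also has parents F, G.
  parents(Q) \ {H} = {E, L}.
  Y's other parents are E, M.
MB(H) = {E, F, G, L, M, Q, Y}.
Comparing with the claimed set, Q is missing.

Q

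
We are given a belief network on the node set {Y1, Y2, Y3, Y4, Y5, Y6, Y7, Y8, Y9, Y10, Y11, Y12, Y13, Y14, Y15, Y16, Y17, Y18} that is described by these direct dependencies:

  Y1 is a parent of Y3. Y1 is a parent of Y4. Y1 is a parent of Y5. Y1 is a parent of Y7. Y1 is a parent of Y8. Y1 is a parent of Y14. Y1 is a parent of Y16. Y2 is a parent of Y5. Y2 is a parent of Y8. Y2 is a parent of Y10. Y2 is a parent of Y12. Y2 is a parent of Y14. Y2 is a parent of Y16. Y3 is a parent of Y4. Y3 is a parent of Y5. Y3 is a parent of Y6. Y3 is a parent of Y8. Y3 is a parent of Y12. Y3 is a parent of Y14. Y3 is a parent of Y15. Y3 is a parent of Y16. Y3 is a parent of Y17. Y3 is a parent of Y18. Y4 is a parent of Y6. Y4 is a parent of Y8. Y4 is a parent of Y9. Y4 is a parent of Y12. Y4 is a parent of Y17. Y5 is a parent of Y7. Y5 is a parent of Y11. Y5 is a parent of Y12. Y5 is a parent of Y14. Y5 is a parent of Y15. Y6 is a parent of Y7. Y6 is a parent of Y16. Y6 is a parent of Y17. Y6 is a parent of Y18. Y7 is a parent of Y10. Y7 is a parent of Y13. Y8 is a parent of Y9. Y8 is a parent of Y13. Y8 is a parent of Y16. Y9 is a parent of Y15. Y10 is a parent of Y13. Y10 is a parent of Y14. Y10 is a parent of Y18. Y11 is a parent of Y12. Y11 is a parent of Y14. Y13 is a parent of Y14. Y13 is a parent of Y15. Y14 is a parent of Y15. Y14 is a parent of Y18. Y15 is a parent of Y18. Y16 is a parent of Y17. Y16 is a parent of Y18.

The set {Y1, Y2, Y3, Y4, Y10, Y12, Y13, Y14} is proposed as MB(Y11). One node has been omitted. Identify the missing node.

A node's Markov blanket = Pa ∪ Ch ∪ (parents of Ch other than the node itself).
Children of Y11: Y12, Y14.
Pa(Y11) = {Y5}.
Parents of each child, excluding Y11:
  Y12: Y2, Y3, Y4, Y5
  Y14: Y1, Y2, Y3, Y5, Y10, Y13
MB(Y11) = {Y1, Y2, Y3, Y4, Y5, Y10, Y12, Y13, Y14}.
Comparing with the claimed set, Y5 is missing.

Y5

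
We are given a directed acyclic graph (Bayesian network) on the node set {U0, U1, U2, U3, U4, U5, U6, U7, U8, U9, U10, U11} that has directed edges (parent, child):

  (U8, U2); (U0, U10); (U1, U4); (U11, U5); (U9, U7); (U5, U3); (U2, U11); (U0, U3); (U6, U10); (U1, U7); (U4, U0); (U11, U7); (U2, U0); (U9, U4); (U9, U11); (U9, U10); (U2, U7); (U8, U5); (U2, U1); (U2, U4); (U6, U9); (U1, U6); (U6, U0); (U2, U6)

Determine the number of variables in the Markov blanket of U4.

Parents of U4: U1, U2, U9.
Children of U4: U0.
Co-parents of U4 (other parents of its children):
  parents(U0) \ {U4} = {U2, U6}.
MB(U4) = {U0, U1, U2, U6, U9}, which has 5 nodes.

5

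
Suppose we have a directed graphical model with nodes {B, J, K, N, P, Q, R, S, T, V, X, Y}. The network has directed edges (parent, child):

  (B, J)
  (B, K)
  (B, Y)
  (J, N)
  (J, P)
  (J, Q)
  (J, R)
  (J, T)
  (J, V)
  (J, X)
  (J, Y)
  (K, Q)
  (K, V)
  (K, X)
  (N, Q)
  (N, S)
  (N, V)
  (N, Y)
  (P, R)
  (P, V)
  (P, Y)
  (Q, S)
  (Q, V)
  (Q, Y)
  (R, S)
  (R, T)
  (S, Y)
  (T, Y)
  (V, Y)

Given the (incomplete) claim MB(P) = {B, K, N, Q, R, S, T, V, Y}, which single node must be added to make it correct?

A node's Markov blanket = Pa ∪ Ch ∪ (parents of Ch other than the node itself).
P has parent J.
P has children R, V, Y.
Parents of each child, excluding P:
  R: J
  V: J, K, N, Q
  Y: B, J, N, Q, S, T, V
MB(P) = {B, J, K, N, Q, R, S, T, V, Y}.
Comparing with the claimed set, J is missing.

J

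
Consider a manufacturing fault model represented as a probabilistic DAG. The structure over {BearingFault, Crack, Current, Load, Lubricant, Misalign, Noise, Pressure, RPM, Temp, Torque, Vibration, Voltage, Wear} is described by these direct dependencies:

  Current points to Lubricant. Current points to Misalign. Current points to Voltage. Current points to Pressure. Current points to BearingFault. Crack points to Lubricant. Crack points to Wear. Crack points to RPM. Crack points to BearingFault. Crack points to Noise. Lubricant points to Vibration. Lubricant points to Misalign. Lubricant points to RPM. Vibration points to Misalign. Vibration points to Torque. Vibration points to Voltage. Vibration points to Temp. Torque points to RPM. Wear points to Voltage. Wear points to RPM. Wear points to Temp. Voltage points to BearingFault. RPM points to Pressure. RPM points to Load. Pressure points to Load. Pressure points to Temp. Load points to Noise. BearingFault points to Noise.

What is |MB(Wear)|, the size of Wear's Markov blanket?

9

A node's Markov blanket = Pa ∪ Ch ∪ (parents of Ch other than the node itself).
Wear's children: RPM, Temp, Voltage.
Wear has parent Crack.
For each child, the remaining parents (spouses of Wear):
  Voltage's other parents are Current, Vibration.
  parents(RPM) \ {Wear} = {Crack, Lubricant, Torque}.
  Temp's other parents are Pressure, Vibration.
MB(Wear) = {Crack, Current, Lubricant, Pressure, RPM, Temp, Torque, Vibration, Voltage}, which has 9 nodes.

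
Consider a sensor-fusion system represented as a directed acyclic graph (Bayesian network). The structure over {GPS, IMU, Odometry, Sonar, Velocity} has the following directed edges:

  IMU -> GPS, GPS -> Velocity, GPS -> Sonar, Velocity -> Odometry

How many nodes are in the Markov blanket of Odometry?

By definition, MB(Odometry) is built from Odometry's parents, Odometry's children, and the co-parents of Odometry.
Odometry has no children.
Odometry's parents: Velocity.
With no children, Odometry has no spouses; the co-parent set is empty.
MB(Odometry) = {Velocity}, which has 1 node.

1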